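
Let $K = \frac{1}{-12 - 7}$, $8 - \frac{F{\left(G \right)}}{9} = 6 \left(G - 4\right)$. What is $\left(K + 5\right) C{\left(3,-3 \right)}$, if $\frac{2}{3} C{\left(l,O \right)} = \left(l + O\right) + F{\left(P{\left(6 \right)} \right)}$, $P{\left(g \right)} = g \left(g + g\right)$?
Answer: $- \frac{507600}{19} \approx -26716.0$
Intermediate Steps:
$P{\left(g \right)} = 2 g^{2}$ ($P{\left(g \right)} = g 2 g = 2 g^{2}$)
$F{\left(G \right)} = 288 - 54 G$ ($F{\left(G \right)} = 72 - 9 \cdot 6 \left(G - 4\right) = 72 - 9 \cdot 6 \left(-4 + G\right) = 72 - 9 \left(-24 + 6 G\right) = 72 - \left(-216 + 54 G\right) = 288 - 54 G$)
$C{\left(l,O \right)} = -5400 + \frac{3 O}{2} + \frac{3 l}{2}$ ($C{\left(l,O \right)} = \frac{3 \left(\left(l + O\right) + \left(288 - 54 \cdot 2 \cdot 6^{2}\right)\right)}{2} = \frac{3 \left(\left(O + l\right) + \left(288 - 54 \cdot 2 \cdot 36\right)\right)}{2} = \frac{3 \left(\left(O + l\right) + \left(288 - 3888\right)\right)}{2} = \frac{3 \left(\left(O + l\right) - 3600\right)}{2} = \frac{3 \left(-3600 + O + l\right)}{2} = -5400 + \frac{3 O}{2} + \frac{3 l}{2}$)
$K = - \frac{1}{19}$ ($K = \frac{1}{-19} = - \frac{1}{19} \approx -0.052632$)
$\left(K + 5\right) C{\left(3,-3 \right)} = \left(- \frac{1}{19} + 5\right) \left(-5400 + \frac{3}{2} \left(-3\right) + \frac{3}{2} \cdot 3\right) = \frac{94 \left(-5400 - \frac{9}{2} + \frac{9}{2}\right)}{19} = \frac{94}{19} \left(-5400\right) = - \frac{507600}{19}$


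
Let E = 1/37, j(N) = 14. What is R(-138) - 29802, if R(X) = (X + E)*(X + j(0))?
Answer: -469654/37 ≈ -12693.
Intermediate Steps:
E = 1/37 ≈ 0.027027
R(X) = (14 + X)*(1/37 + X) (R(X) = (X + 1/37)*(X + 14) = (1/37 + X)*(14 + X) = (14 + X)*(1/37 + X))
R(-138) - 29802 = (14/37 + (-138)**2 + (519/37)*(-138)) - 29802 = (14/37 + 19044 - 71622/37) - 29802 = 633020/37 - 29802 = -469654/37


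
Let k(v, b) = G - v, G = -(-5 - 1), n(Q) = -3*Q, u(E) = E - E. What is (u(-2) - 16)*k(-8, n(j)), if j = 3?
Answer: -224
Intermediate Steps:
u(E) = 0
G = 6 (G = -1*(-6) = 6)
k(v, b) = 6 - v
(u(-2) - 16)*k(-8, n(j)) = (0 - 16)*(6 - 1*(-8)) = -16*(6 + 8) = -16*14 = -224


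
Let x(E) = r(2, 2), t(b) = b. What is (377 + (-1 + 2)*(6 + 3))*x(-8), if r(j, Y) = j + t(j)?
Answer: 1544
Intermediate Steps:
r(j, Y) = 2*j (r(j, Y) = j + j = 2*j)
x(E) = 4 (x(E) = 2*2 = 4)
(377 + (-1 + 2)*(6 + 3))*x(-8) = (377 + (-1 + 2)*(6 + 3))*4 = (377 + 1*9)*4 = (377 + 9)*4 = 386*4 = 1544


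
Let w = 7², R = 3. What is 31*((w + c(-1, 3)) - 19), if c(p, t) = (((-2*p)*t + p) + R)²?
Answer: 2914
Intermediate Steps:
c(p, t) = (3 + p - 2*p*t)² (c(p, t) = (((-2*p)*t + p) + 3)² = ((-2*p*t + p) + 3)² = ((p - 2*p*t) + 3)² = (3 + p - 2*p*t)²)
w = 49
31*((w + c(-1, 3)) - 19) = 31*((49 + (3 - 1 - 2*(-1)*3)²) - 19) = 31*((49 + (3 - 1 + 6)²) - 19) = 31*((49 + 8²) - 19) = 31*((49 + 64) - 19) = 31*(113 - 19) = 31*94 = 2914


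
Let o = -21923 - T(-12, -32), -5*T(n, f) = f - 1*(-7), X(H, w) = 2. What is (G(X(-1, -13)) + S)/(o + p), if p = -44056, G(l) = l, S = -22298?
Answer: 2787/8248 ≈ 0.33790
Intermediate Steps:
T(n, f) = -7/5 - f/5 (T(n, f) = -(f - 1*(-7))/5 = -(f + 7)/5 = -(7 + f)/5 = -7/5 - f/5)
o = -21928 (o = -21923 - (-7/5 - 1/5*(-32)) = -21923 - (-7/5 + 32/5) = -21923 - 1*5 = -21923 - 5 = -21928)
(G(X(-1, -13)) + S)/(o + p) = (2 - 22298)/(-21928 - 44056) = -22296/(-65984) = -22296*(-1/65984) = 2787/8248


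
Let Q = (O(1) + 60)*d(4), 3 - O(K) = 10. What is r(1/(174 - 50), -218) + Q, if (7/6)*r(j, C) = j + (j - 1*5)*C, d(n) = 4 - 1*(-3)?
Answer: 18253/14 ≈ 1303.8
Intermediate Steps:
d(n) = 7 (d(n) = 4 + 3 = 7)
O(K) = -7 (O(K) = 3 - 1*10 = 3 - 10 = -7)
r(j, C) = 6*j/7 + 6*C*(-5 + j)/7 (r(j, C) = 6*(j + (j - 1*5)*C)/7 = 6*(j + (j - 5)*C)/7 = 6*(j + (-5 + j)*C)/7 = 6*(j + C*(-5 + j))/7 = 6*j/7 + 6*C*(-5 + j)/7)
Q = 371 (Q = (-7 + 60)*7 = 53*7 = 371)
r(1/(174 - 50), -218) + Q = (-30/7*(-218) + 6/(7*(174 - 50)) + (6/7)*(-218)/(174 - 50)) + 371 = (6540/7 + (6/7)/124 + (6/7)*(-218)/124) + 371 = (6540/7 + (6/7)*(1/124) + (6/7)*(-218)*(1/124)) + 371 = (6540/7 + 3/434 - 327/217) + 371 = 13059/14 + 371 = 18253/14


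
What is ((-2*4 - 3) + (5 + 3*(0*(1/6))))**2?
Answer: 36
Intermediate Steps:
((-2*4 - 3) + (5 + 3*(0*(1/6))))**2 = ((-8 - 3) + (5 + 3*(0*(1*(1/6)))))**2 = (-11 + (5 + 3*(0*(1/6))))**2 = (-11 + (5 + 3*0))**2 = (-11 + (5 + 0))**2 = (-11 + 5)**2 = (-6)**2 = 36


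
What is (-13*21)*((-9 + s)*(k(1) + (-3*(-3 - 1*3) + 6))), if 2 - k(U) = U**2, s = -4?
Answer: 88725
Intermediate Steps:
k(U) = 2 - U**2
(-13*21)*((-9 + s)*(k(1) + (-3*(-3 - 1*3) + 6))) = (-13*21)*((-9 - 4)*((2 - 1*1**2) + (-3*(-3 - 1*3) + 6))) = -(-3549)*((2 - 1*1) + (-3*(-3 - 3) + 6)) = -(-3549)*((2 - 1) + (-3*(-6) + 6)) = -(-3549)*(1 + (18 + 6)) = -(-3549)*(1 + 24) = -(-3549)*25 = -273*(-325) = 88725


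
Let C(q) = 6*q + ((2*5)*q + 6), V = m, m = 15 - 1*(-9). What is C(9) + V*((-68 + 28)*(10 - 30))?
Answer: 19350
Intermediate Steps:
m = 24 (m = 15 + 9 = 24)
V = 24
C(q) = 6 + 16*q (C(q) = 6*q + (10*q + 6) = 6*q + (6 + 10*q) = 6 + 16*q)
C(9) + V*((-68 + 28)*(10 - 30)) = (6 + 16*9) + 24*((-68 + 28)*(10 - 30)) = (6 + 144) + 24*(-40*(-20)) = 150 + 24*800 = 150 + 19200 = 19350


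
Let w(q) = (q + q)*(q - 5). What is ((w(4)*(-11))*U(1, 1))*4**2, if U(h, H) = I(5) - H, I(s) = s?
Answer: 5632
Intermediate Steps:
U(h, H) = 5 - H
w(q) = 2*q*(-5 + q) (w(q) = (2*q)*(-5 + q) = 2*q*(-5 + q))
((w(4)*(-11))*U(1, 1))*4**2 = (((2*4*(-5 + 4))*(-11))*(5 - 1*1))*4**2 = (((2*4*(-1))*(-11))*(5 - 1))*16 = (-8*(-11)*4)*16 = (88*4)*16 = 352*16 = 5632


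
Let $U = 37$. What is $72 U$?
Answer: $2664$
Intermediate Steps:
$72 U = 72 \cdot 37 = 2664$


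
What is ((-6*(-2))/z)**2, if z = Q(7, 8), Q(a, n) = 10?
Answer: 36/25 ≈ 1.4400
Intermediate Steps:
z = 10
((-6*(-2))/z)**2 = (-6*(-2)/10)**2 = (12*(1/10))**2 = (6/5)**2 = 36/25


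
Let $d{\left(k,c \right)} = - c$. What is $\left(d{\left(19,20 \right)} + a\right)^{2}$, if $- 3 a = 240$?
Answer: $10000$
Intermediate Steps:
$a = -80$ ($a = \left(- \frac{1}{3}\right) 240 = -80$)
$\left(d{\left(19,20 \right)} + a\right)^{2} = \left(\left(-1\right) 20 - 80\right)^{2} = \left(-20 - 80\right)^{2} = \left(-100\right)^{2} = 10000$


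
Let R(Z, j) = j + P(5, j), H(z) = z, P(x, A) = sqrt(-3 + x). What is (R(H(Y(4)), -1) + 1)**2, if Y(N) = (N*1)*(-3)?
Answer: 2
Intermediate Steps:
Y(N) = -3*N (Y(N) = N*(-3) = -3*N)
R(Z, j) = j + sqrt(2) (R(Z, j) = j + sqrt(-3 + 5) = j + sqrt(2))
(R(H(Y(4)), -1) + 1)**2 = ((-1 + sqrt(2)) + 1)**2 = (sqrt(2))**2 = 2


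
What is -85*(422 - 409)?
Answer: -1105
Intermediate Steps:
-85*(422 - 409) = -85*13 = -1105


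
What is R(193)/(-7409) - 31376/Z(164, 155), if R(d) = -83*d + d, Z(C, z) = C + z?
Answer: -227416290/2363471 ≈ -96.221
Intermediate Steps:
R(d) = -82*d
R(193)/(-7409) - 31376/Z(164, 155) = -82*193/(-7409) - 31376/(164 + 155) = -15826*(-1/7409) - 31376/319 = 15826/7409 - 31376*1/319 = 15826/7409 - 31376/319 = -227416290/2363471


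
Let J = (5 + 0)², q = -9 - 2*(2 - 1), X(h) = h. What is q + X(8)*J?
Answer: 189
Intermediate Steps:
q = -11 (q = -9 - 2*1 = -9 - 2 = -11)
J = 25 (J = 5² = 25)
q + X(8)*J = -11 + 8*25 = -11 + 200 = 189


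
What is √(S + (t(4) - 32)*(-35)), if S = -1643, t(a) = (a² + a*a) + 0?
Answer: I*√1643 ≈ 40.534*I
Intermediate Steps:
t(a) = 2*a² (t(a) = (a² + a²) + 0 = 2*a² + 0 = 2*a²)
√(S + (t(4) - 32)*(-35)) = √(-1643 + (2*4² - 32)*(-35)) = √(-1643 + (2*16 - 32)*(-35)) = √(-1643 + (32 - 32)*(-35)) = √(-1643 + 0*(-35)) = √(-1643 + 0) = √(-1643) = I*√1643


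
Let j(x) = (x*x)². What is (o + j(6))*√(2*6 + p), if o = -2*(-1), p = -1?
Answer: 1298*√11 ≈ 4305.0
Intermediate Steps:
o = 2
j(x) = x⁴ (j(x) = (x²)² = x⁴)
(o + j(6))*√(2*6 + p) = (2 + 6⁴)*√(2*6 - 1) = (2 + 1296)*√(12 - 1) = 1298*√11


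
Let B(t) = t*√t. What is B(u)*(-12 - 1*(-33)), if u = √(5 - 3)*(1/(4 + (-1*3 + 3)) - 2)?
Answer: -147*I*2^(¾)*√7/8 ≈ -81.761*I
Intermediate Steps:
u = -7*√2/4 (u = √2*(1/(4 + (-3 + 3)) - 2) = √2*(1/(4 + 0) - 2) = √2*(1/4 - 2) = √2*(¼ - 2) = √2*(-7/4) = -7*√2/4 ≈ -2.4749)
B(t) = t^(3/2)
B(u)*(-12 - 1*(-33)) = (-7*√2/4)^(3/2)*(-12 - 1*(-33)) = (-7*I*2^(¼)*√14/8)*(-12 + 33) = -7*I*2^(¼)*√14/8*21 = -147*I*2^(¾)*√7/8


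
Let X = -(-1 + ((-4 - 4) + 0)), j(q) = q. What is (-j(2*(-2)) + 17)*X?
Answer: 189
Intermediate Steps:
X = 9 (X = -(-1 + (-8 + 0)) = -(-1 - 8) = -1*(-9) = 9)
(-j(2*(-2)) + 17)*X = (-2*(-2) + 17)*9 = (-1*(-4) + 17)*9 = (4 + 17)*9 = 21*9 = 189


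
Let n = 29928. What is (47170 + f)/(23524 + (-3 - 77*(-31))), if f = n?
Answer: 38549/12954 ≈ 2.9758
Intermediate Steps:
f = 29928
(47170 + f)/(23524 + (-3 - 77*(-31))) = (47170 + 29928)/(23524 + (-3 - 77*(-31))) = 77098/(23524 + (-3 + 2387)) = 77098/(23524 + 2384) = 77098/25908 = 77098*(1/25908) = 38549/12954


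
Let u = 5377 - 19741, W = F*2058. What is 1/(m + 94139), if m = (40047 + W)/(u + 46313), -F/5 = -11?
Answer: 31949/3007800148 ≈ 1.0622e-5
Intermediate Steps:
F = 55 (F = -5*(-11) = 55)
W = 113190 (W = 55*2058 = 113190)
u = -14364
m = 153237/31949 (m = (40047 + 113190)/(-14364 + 46313) = 153237/31949 ≈ 4.7963)
1/(m + 94139) = 1/(153237/31949 + 94139) = 1/(3007800148/31949) = 31949/3007800148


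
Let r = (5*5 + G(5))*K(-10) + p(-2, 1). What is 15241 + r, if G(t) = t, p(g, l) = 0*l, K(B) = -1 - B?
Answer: 15511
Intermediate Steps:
p(g, l) = 0
r = 270 (r = (5*5 + 5)*(-1 - 1*(-10)) + 0 = (25 + 5)*(-1 + 10) + 0 = 30*9 + 0 = 270 + 0 = 270)
15241 + r = 15241 + 270 = 15511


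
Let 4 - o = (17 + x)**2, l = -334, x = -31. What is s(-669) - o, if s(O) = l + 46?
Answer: -96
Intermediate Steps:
s(O) = -288 (s(O) = -334 + 46 = -288)
o = -192 (o = 4 - (17 - 31)**2 = 4 - 1*(-14)**2 = 4 - 1*196 = 4 - 196 = -192)
s(-669) - o = -288 - 1*(-192) = -288 + 192 = -96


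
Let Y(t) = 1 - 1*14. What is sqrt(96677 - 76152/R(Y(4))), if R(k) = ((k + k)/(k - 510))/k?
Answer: 5*sqrt(800417) ≈ 4473.3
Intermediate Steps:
Y(t) = -13 (Y(t) = 1 - 14 = -13)
R(k) = 2/(-510 + k) (R(k) = ((2*k)/(-510 + k))/k = (2*k/(-510 + k))/k = 2/(-510 + k))
sqrt(96677 - 76152/R(Y(4))) = sqrt(96677 - 76152/(2/(-510 - 13))) = sqrt(96677 - 76152/(2/(-523))) = sqrt(96677 - 76152/(2*(-1/523))) = sqrt(96677 - 76152/(-2/523)) = sqrt(96677 - 76152*(-523/2)) = sqrt(96677 + 19913748) = sqrt(20010425) = 5*sqrt(800417)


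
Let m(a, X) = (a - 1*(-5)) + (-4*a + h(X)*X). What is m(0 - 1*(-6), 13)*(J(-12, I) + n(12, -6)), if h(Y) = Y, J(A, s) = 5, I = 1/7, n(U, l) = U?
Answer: 2652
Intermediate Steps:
I = ⅐ (I = 1*(⅐) = ⅐ ≈ 0.14286)
m(a, X) = 5 + X² - 3*a (m(a, X) = (a - 1*(-5)) + (-4*a + X*X) = (a + 5) + (-4*a + X²) = (5 + a) + (X² - 4*a) = 5 + X² - 3*a)
m(0 - 1*(-6), 13)*(J(-12, I) + n(12, -6)) = (5 + 13² - 3*(0 - 1*(-6)))*(5 + 12) = (5 + 169 - 3*(0 + 6))*17 = (5 + 169 - 3*6)*17 = (5 + 169 - 18)*17 = 156*17 = 2652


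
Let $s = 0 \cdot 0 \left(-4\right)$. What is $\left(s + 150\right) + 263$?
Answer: $413$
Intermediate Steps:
$s = 0$ ($s = 0 \left(-4\right) = 0$)
$\left(s + 150\right) + 263 = \left(0 + 150\right) + 263 = 150 + 263 = 413$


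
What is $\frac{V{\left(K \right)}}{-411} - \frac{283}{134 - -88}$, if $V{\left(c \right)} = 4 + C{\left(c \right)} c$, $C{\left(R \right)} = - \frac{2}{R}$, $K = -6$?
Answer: $- \frac{12973}{10138} \approx -1.2796$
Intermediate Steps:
$V{\left(c \right)} = 2$ ($V{\left(c \right)} = 4 + - \frac{2}{c} c = 4 - 2 = 2$)
$\frac{V{\left(K \right)}}{-411} - \frac{283}{134 - -88} = \frac{2}{-411} - \frac{283}{134 - -88} = 2 \left(- \frac{1}{411}\right) - \frac{283}{134 + 88} = - \frac{2}{411} - \frac{283}{222} = - \frac{12973}{10138}$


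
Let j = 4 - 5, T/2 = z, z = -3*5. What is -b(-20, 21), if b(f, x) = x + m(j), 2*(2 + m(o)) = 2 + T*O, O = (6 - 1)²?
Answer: 355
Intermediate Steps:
z = -15
O = 25 (O = 5² = 25)
T = -30 (T = 2*(-15) = -30)
j = -1
m(o) = -376 (m(o) = -2 + (2 - 30*25)/2 = -2 + (2 - 750)/2 = -2 + (½)*(-748) = -2 - 374 = -376)
b(f, x) = -376 + x (b(f, x) = x - 376 = -376 + x)
-b(-20, 21) = -(-376 + 21) = -1*(-355) = 355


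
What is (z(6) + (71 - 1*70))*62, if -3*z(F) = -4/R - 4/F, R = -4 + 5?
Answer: 1426/9 ≈ 158.44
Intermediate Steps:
R = 1
z(F) = 4/3 + 4/(3*F) (z(F) = -(-4/1 - 4/F)/3 = -(-4*1 - 4/F)/3 = -(-4 - 4/F)/3 = 4/3 + 4/(3*F))
(z(6) + (71 - 1*70))*62 = ((4/3)*(1 + 6)/6 + (71 - 1*70))*62 = ((4/3)*(1/6)*7 + (71 - 70))*62 = (14/9 + 1)*62 = (23/9)*62 = 1426/9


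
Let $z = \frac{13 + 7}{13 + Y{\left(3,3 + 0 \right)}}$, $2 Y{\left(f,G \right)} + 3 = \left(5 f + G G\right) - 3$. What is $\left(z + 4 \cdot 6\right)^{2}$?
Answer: $\frac{75076}{121} \approx 620.46$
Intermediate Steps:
$Y{\left(f,G \right)} = -3 + \frac{G^{2}}{2} + \frac{5 f}{2}$ ($Y{\left(f,G \right)} = - \frac{3}{2} + \frac{\left(5 f + G G\right) - 3}{2} = - \frac{3}{2} + \frac{\left(5 f + G^{2}\right) - 3}{2} = - \frac{3}{2} + \frac{\left(G^{2} + 5 f\right) - 3}{2} = - \frac{3}{2} + \frac{-3 + G^{2} + 5 f}{2} = - \frac{3}{2} + \left(- \frac{3}{2} + \frac{G^{2}}{2} + \frac{5 f}{2}\right) = -3 + \frac{G^{2}}{2} + \frac{5 f}{2}$)
$z = \frac{10}{11}$ ($z = \frac{13 + 7}{13 + \left(-3 + \frac{\left(3 + 0\right)^{2}}{2} + \frac{5}{2} \cdot 3\right)} = \frac{20}{13 + \left(-3 + \frac{3^{2}}{2} + \frac{15}{2}\right)} = \frac{20}{13 + \left(-3 + \frac{1}{2} \cdot 9 + \frac{15}{2}\right)} = \frac{20}{13 + \left(-3 + \frac{9}{2} + \frac{15}{2}\right)} = \frac{20}{13 + 9} = \frac{20}{22} = 20 \cdot \frac{1}{22} = \frac{10}{11} \approx 0.90909$)
$\left(z + 4 \cdot 6\right)^{2} = \left(\frac{10}{11} + 4 \cdot 6\right)^{2} = \left(\frac{10}{11} + 24\right)^{2} = \left(\frac{274}{11}\right)^{2} = \frac{75076}{121}$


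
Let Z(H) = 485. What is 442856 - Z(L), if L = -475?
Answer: 442371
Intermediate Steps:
442856 - Z(L) = 442856 - 1*485 = 442856 - 485 = 442371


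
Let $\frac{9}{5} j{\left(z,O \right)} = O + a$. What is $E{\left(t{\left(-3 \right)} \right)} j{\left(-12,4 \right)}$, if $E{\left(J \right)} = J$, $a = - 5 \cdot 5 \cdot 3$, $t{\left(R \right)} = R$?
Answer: $\frac{355}{3} \approx 118.33$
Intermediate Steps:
$a = -75$ ($a = \left(-5\right) 15 = -75$)
$j{\left(z,O \right)} = - \frac{125}{3} + \frac{5 O}{9}$ ($j{\left(z,O \right)} = \frac{5 \left(O - 75\right)}{9} = \frac{5 \left(-75 + O\right)}{9} = - \frac{125}{3} + \frac{5 O}{9}$)
$E{\left(t{\left(-3 \right)} \right)} j{\left(-12,4 \right)} = - 3 \left(- \frac{125}{3} + \frac{5}{9} \cdot 4\right) = - 3 \left(- \frac{125}{3} + \frac{20}{9}\right) = \left(-3\right) \left(- \frac{355}{9}\right) = \frac{355}{3}$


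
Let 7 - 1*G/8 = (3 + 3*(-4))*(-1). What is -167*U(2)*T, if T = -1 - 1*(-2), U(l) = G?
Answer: 2672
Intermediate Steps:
G = -16 (G = 56 - 8*(3 + 3*(-4))*(-1) = 56 - 8*(3 - 12)*(-1) = 56 - (-72)*(-1) = 56 - 8*9 = 56 - 72 = -16)
U(l) = -16
T = 1 (T = -1 + 2 = 1)
-167*U(2)*T = -(-2672) = -167*(-16) = 2672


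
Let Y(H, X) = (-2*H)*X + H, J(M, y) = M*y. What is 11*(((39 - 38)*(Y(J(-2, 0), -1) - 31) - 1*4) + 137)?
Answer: 1122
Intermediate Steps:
Y(H, X) = H - 2*H*X (Y(H, X) = -2*H*X + H = H - 2*H*X)
11*(((39 - 38)*(Y(J(-2, 0), -1) - 31) - 1*4) + 137) = 11*(((39 - 38)*((-2*0)*(1 - 2*(-1)) - 31) - 1*4) + 137) = 11*((1*(0*(1 + 2) - 31) - 4) + 137) = 11*((1*(0*3 - 31) - 4) + 137) = 11*((1*(0 - 31) - 4) + 137) = 11*((1*(-31) - 4) + 137) = 11*((-31 - 4) + 137) = 11*(-35 + 137) = 11*102 = 1122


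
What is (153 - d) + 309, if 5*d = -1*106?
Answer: 2416/5 ≈ 483.20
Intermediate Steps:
d = -106/5 (d = (-1*106)/5 = (⅕)*(-106) = -106/5 ≈ -21.200)
(153 - d) + 309 = (153 - 1*(-106/5)) + 309 = (153 + 106/5) + 309 = 871/5 + 309 = 2416/5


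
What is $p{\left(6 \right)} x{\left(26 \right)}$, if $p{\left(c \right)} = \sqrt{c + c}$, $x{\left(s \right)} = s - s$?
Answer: $0$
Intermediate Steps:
$x{\left(s \right)} = 0$
$p{\left(c \right)} = \sqrt{2} \sqrt{c}$ ($p{\left(c \right)} = \sqrt{2 c} = \sqrt{2} \sqrt{c}$)
$p{\left(6 \right)} x{\left(26 \right)} = \sqrt{2} \sqrt{6} \cdot 0 = 2 \sqrt{3} \cdot 0 = 0$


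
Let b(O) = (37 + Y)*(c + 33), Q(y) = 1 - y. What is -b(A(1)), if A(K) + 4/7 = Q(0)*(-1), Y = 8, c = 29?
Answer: -2790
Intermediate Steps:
A(K) = -11/7 (A(K) = -4/7 + (1 - 1*0)*(-1) = -4/7 + (1 + 0)*(-1) = -4/7 + 1*(-1) = -4/7 - 1 = -11/7)
b(O) = 2790 (b(O) = (37 + 8)*(29 + 33) = 45*62 = 2790)
-b(A(1)) = -1*2790 = -2790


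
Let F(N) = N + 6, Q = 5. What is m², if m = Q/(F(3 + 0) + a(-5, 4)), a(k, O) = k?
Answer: 25/16 ≈ 1.5625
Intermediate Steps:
F(N) = 6 + N
m = 5/4 (m = 5/((6 + (3 + 0)) - 5) = 5/((6 + 3) - 5) = 5/(9 - 5) = 5/4 ≈ 1.2500)
m² = (5/4)² = 25/16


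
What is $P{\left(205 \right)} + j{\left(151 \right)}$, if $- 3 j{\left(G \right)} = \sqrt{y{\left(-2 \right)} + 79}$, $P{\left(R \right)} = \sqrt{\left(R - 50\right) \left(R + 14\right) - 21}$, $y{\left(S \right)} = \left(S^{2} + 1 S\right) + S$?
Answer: $2 \sqrt{8481} - \frac{\sqrt{79}}{3} \approx 181.22$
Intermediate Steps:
$y{\left(S \right)} = S^{2} + 2 S$ ($y{\left(S \right)} = \left(S^{2} + S\right) + S = \left(S + S^{2}\right) + S = S^{2} + 2 S$)
$P{\left(R \right)} = \sqrt{-21 + \left(-50 + R\right) \left(14 + R\right)}$ ($P{\left(R \right)} = \sqrt{\left(-50 + R\right) \left(14 + R\right) - 21} = \sqrt{-21 + \left(-50 + R\right) \left(14 + R\right)}$)
$j{\left(G \right)} = - \frac{\sqrt{79}}{3}$ ($j{\left(G \right)} = - \frac{\sqrt{- 2 \left(2 - 2\right) + 79}}{3} = - \frac{\sqrt{\left(-2\right) 0 + 79}}{3} = - \frac{\sqrt{0 + 79}}{3} = - \frac{\sqrt{79}}{3}$)
$P{\left(205 \right)} + j{\left(151 \right)} = \sqrt{-721 + 205^{2} - 7380} - \frac{\sqrt{79}}{3} = \sqrt{-721 + 42025 - 7380} - \frac{\sqrt{79}}{3} = \sqrt{33924} - \frac{\sqrt{79}}{3} = 2 \sqrt{8481} - \frac{\sqrt{79}}{3}$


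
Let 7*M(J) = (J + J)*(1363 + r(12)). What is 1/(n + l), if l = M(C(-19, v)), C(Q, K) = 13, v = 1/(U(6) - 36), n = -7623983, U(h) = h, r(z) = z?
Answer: -7/53332131 ≈ -1.3125e-7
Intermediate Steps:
v = -1/30 (v = 1/(6 - 36) = 1/(-30) = -1/30 ≈ -0.033333)
M(J) = 2750*J/7 (M(J) = ((J + J)*(1363 + 12))/7 = ((2*J)*1375)/7 = (2750*J)/7 = 2750*J/7)
l = 35750/7 (l = (2750/7)*13 = 35750/7 ≈ 5107.1)
1/(n + l) = 1/(-7623983 + 35750/7) = 1/(-53332131/7) = -7/53332131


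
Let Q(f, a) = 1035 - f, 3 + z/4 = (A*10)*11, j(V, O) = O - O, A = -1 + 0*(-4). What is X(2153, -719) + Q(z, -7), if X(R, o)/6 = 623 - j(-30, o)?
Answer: 5225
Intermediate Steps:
A = -1 (A = -1 + 0 = -1)
j(V, O) = 0
z = -452 (z = -12 + 4*(-1*10*11) = -12 + 4*(-10*11) = -12 + 4*(-110) = -12 - 440 = -452)
X(R, o) = 3738 (X(R, o) = 6*(623 - 1*0) = 6*(623 + 0) = 6*623 = 3738)
X(2153, -719) + Q(z, -7) = 3738 + (1035 - 1*(-452)) = 3738 + (1035 + 452) = 3738 + 1487 = 5225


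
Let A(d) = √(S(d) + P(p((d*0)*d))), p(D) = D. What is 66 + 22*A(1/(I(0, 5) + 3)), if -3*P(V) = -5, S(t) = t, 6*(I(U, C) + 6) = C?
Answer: 66 + 22*√1833/39 ≈ 90.151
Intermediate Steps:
I(U, C) = -6 + C/6
P(V) = 5/3 (P(V) = -⅓*(-5) = 5/3)
A(d) = √(5/3 + d) (A(d) = √(d + 5/3) = √(5/3 + d))
66 + 22*A(1/(I(0, 5) + 3)) = 66 + 22*(√(15 + 9/((-6 + (⅙)*5) + 3))/3) = 66 + 22*(√(15 + 9/((-6 + ⅚) + 3))/3) = 66 + 22*(√(15 + 9/(-31/6 + 3))/3) = 66 + 22*(√(15 + 9/(-13/6))/3) = 66 + 22*(√(15 + 9*(-6/13))/3) = 66 + 22*(√(15 - 54/13)/3) = 66 + 22*(√(141/13)/3) = 66 + 22*((√1833/13)/3) = 66 + 22*(√1833/39) = 66 + 22*√1833/39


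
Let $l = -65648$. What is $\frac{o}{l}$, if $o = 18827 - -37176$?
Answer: $- \frac{56003}{65648} \approx -0.85308$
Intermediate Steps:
$o = 56003$ ($o = 18827 + 37176 = 56003$)
$\frac{o}{l} = \frac{56003}{-65648} = 56003 \left(- \frac{1}{65648}\right) = - \frac{56003}{65648}$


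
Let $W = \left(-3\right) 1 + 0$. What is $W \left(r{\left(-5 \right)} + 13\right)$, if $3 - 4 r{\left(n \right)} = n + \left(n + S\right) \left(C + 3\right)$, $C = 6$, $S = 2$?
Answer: $- \frac{261}{4} \approx -65.25$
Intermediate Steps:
$W = -3$ ($W = -3 + 0 = -3$)
$r{\left(n \right)} = - \frac{15}{4} - \frac{5 n}{2}$ ($r{\left(n \right)} = \frac{3}{4} - \frac{n + \left(n + 2\right) \left(6 + 3\right)}{4} = \frac{3}{4} - \frac{n + \left(2 + n\right) 9}{4} = \frac{3}{4} - \frac{n + \left(18 + 9 n\right)}{4} = \frac{3}{4} - \frac{18 + 10 n}{4} = \frac{3}{4} - \left(\frac{9}{2} + \frac{5 n}{2}\right) = - \frac{15}{4} - \frac{5 n}{2}$)
$W \left(r{\left(-5 \right)} + 13\right) = - 3 \left(\left(- \frac{15}{4} - - \frac{25}{2}\right) + 13\right) = - 3 \left(\left(- \frac{15}{4} + \frac{25}{2}\right) + 13\right) = - 3 \left(\frac{35}{4} + 13\right) = \left(-3\right) \frac{87}{4} = - \frac{261}{4}$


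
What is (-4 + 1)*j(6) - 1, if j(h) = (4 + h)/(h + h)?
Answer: -7/2 ≈ -3.5000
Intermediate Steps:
j(h) = (4 + h)/(2*h) (j(h) = (4 + h)/((2*h)) = (4 + h)*(1/(2*h)) = (4 + h)/(2*h))
(-4 + 1)*j(6) - 1 = (-4 + 1)*((½)*(4 + 6)/6) - 1 = -3*10/(2*6) - 1 = -3*⅚ - 1 = -5/2 - 1 = -7/2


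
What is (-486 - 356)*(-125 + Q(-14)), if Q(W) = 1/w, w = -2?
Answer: 105671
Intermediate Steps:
Q(W) = -½ (Q(W) = 1/(-2) = -½)
(-486 - 356)*(-125 + Q(-14)) = (-486 - 356)*(-125 - ½) = -842*(-251/2) = 105671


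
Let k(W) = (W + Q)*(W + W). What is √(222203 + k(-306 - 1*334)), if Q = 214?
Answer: √767483 ≈ 876.06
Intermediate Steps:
k(W) = 2*W*(214 + W) (k(W) = (W + 214)*(W + W) = (214 + W)*(2*W) = 2*W*(214 + W))
√(222203 + k(-306 - 1*334)) = √(222203 + 2*(-306 - 1*334)*(214 + (-306 - 1*334))) = √(222203 + 2*(-306 - 334)*(214 + (-306 - 334))) = √(222203 + 2*(-640)*(214 - 640)) = √(222203 + 2*(-640)*(-426)) = √(222203 + 545280) = √767483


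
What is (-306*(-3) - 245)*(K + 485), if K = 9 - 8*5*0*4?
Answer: 332462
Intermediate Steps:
K = 9 (K = 9 - 0*4 = 9 - 8*0 = 9 + 0 = 9)
(-306*(-3) - 245)*(K + 485) = (-306*(-3) - 245)*(9 + 485) = (918 - 245)*494 = 673*494 = 332462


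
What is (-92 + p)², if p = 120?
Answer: 784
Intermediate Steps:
(-92 + p)² = (-92 + 120)² = 28² = 784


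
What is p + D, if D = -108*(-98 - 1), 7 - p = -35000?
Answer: 45699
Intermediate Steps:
p = 35007 (p = 7 - 1*(-35000) = 7 + 35000 = 35007)
D = 10692 (D = -108*(-99) = 10692)
p + D = 35007 + 10692 = 45699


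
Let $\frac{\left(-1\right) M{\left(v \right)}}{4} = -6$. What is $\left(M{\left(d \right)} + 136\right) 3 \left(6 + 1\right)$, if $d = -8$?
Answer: $3360$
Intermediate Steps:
$M{\left(v \right)} = 24$ ($M{\left(v \right)} = \left(-4\right) \left(-6\right) = 24$)
$\left(M{\left(d \right)} + 136\right) 3 \left(6 + 1\right) = \left(24 + 136\right) 3 \left(6 + 1\right) = 160 \cdot 3 \cdot 7 = 160 \cdot 21 = 3360$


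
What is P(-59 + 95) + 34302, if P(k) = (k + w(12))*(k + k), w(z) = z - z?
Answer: 36894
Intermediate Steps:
w(z) = 0
P(k) = 2*k² (P(k) = (k + 0)*(k + k) = k*(2*k) = 2*k²)
P(-59 + 95) + 34302 = 2*(-59 + 95)² + 34302 = 2*36² + 34302 = 2*1296 + 34302 = 2592 + 34302 = 36894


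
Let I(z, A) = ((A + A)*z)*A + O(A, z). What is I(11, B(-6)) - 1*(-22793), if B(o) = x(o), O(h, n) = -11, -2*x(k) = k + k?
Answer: 23574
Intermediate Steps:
x(k) = -k (x(k) = -(k + k)/2 = -k)
B(o) = -o
I(z, A) = -11 + 2*z*A**2 (I(z, A) = ((A + A)*z)*A - 11 = ((2*A)*z)*A - 11 = (2*A*z)*A - 11 = 2*z*A**2 - 11 = -11 + 2*z*A**2)
I(11, B(-6)) - 1*(-22793) = (-11 + 2*11*(-1*(-6))**2) - 1*(-22793) = (-11 + 2*11*6**2) + 22793 = (-11 + 2*11*36) + 22793 = (-11 + 792) + 22793 = 781 + 22793 = 23574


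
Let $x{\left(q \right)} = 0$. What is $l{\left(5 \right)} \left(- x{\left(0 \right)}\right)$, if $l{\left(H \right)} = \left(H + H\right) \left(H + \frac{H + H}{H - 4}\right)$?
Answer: $0$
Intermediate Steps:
$l{\left(H \right)} = 2 H \left(H + \frac{2 H}{-4 + H}\right)$
$l{\left(5 \right)} \left(- x{\left(0 \right)}\right) = \frac{2 \cdot 5^{2} \left(-2 + 5\right)}{-4 + 5} \left(\left(-1\right) 0\right) = 2 \cdot 25 \cdot 1^{-1} \cdot 3 \cdot 0 = 2 \cdot 25 \cdot 1 \cdot 3 \cdot 0 = 150 \cdot 0 = 0$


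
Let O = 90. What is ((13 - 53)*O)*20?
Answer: -72000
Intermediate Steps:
((13 - 53)*O)*20 = ((13 - 53)*90)*20 = -40*90*20 = -3600*20 = -72000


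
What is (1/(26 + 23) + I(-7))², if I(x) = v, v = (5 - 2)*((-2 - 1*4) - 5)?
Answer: 2611456/2401 ≈ 1087.7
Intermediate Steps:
v = -33 (v = 3*((-2 - 4) - 5) = 3*(-6 - 5) = 3*(-11) = -33)
I(x) = -33
(1/(26 + 23) + I(-7))² = (1/(26 + 23) - 33)² = (1/49 - 33)² = (-1616/49)² = 2611456/2401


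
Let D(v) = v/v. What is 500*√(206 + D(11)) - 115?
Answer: -115 + 1500*√23 ≈ 7078.8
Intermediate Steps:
D(v) = 1
500*√(206 + D(11)) - 115 = 500*√(206 + 1) - 115 = 500*√207 - 115 = 500*(3*√23) - 115 = 1500*√23 - 115 = -115 + 1500*√23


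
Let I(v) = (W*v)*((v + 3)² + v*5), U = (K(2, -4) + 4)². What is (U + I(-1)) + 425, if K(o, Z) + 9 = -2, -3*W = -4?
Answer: 1426/3 ≈ 475.33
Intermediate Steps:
W = 4/3 (W = -⅓*(-4) = 4/3 ≈ 1.3333)
K(o, Z) = -11 (K(o, Z) = -9 - 2 = -11)
U = 49 (U = (-11 + 4)² = (-7)² = 49)
I(v) = 4*v*((3 + v)² + 5*v)/3 (I(v) = (4*v/3)*((v + 3)² + v*5) = (4*v/3)*((3 + v)² + 5*v) = 4*v*((3 + v)² + 5*v)/3)
(U + I(-1)) + 425 = (49 + (4/3)*(-1)*((3 - 1)² + 5*(-1))) + 425 = (49 + (4/3)*(-1)*(2² - 5)) + 425 = (49 + (4/3)*(-1)*(4 - 5)) + 425 = (49 + (4/3)*(-1)*(-1)) + 425 = (49 + 4/3) + 425 = 151/3 + 425 = 1426/3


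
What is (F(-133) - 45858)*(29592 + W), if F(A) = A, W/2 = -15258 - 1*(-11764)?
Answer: -1039580564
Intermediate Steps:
W = -6988 (W = 2*(-15258 - 1*(-11764)) = 2*(-15258 + 11764) = 2*(-3494) = -6988)
(F(-133) - 45858)*(29592 + W) = (-133 - 45858)*(29592 - 6988) = -45991*22604 = -1039580564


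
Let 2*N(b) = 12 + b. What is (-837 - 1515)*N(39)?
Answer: -59976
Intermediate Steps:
N(b) = 6 + b/2 (N(b) = (12 + b)/2 = 6 + b/2)
(-837 - 1515)*N(39) = (-837 - 1515)*(6 + (½)*39) = -2352*(6 + 39/2) = -2352*51/2 = -59976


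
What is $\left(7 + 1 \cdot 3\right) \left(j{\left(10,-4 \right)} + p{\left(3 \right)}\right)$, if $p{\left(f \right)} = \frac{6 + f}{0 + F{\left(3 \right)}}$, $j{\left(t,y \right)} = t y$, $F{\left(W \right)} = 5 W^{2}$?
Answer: $-398$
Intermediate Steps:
$p{\left(f \right)} = \frac{2}{15} + \frac{f}{45}$ ($p{\left(f \right)} = \frac{6 + f}{0 + 5 \cdot 3^{2}} = \frac{6 + f}{0 + 5 \cdot 9} = \frac{6 + f}{0 + 45} = \frac{6 + f}{45} = \left(6 + f\right) \frac{1}{45} = \frac{2}{15} + \frac{f}{45}$)
$\left(7 + 1 \cdot 3\right) \left(j{\left(10,-4 \right)} + p{\left(3 \right)}\right) = \left(7 + 1 \cdot 3\right) \left(10 \left(-4\right) + \left(\frac{2}{15} + \frac{1}{45} \cdot 3\right)\right) = \left(7 + 3\right) \left(-40 + \left(\frac{2}{15} + \frac{1}{15}\right)\right) = 10 \left(-40 + \frac{1}{5}\right) = 10 \left(- \frac{199}{5}\right) = -398$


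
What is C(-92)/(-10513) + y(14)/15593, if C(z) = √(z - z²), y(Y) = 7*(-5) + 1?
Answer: -34/15593 - 2*I*√2139/10513 ≈ -0.0021805 - 0.0087985*I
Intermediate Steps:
y(Y) = -34 (y(Y) = -35 + 1 = -34)
C(-92)/(-10513) + y(14)/15593 = √(-92*(1 - 1*(-92)))/(-10513) - 34/15593 = √(-92*(1 + 92))*(-1/10513) - 34*1/15593 = √(-92*93)*(-1/10513) - 34/15593 = √(-8556)*(-1/10513) - 34/15593 = (2*I*√2139)*(-1/10513) - 34/15593 = -2*I*√2139/10513 - 34/15593 = -34/15593 - 2*I*√2139/10513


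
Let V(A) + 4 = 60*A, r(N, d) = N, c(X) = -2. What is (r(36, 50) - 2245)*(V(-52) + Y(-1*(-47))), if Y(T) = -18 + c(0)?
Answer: 6945096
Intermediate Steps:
V(A) = -4 + 60*A
Y(T) = -20 (Y(T) = -18 - 2 = -20)
(r(36, 50) - 2245)*(V(-52) + Y(-1*(-47))) = (36 - 2245)*((-4 + 60*(-52)) - 20) = -2209*((-4 - 3120) - 20) = -2209*(-3124 - 20) = -2209*(-3144) = 6945096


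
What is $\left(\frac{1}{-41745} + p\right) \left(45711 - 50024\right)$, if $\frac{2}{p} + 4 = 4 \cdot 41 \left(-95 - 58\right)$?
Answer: $\frac{234165709}{523816260} \approx 0.44704$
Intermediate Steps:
$p = - \frac{1}{12548}$ ($p = \frac{2}{-4 + 4 \cdot 41 \left(-95 - 58\right)} = \frac{2}{-4 + 164 \left(-95 - 58\right)} = \frac{2}{-4 + 164 \left(-153\right)} = \frac{2}{-4 - 25092} = \frac{2}{-25096} = 2 \left(- \frac{1}{25096}\right) = - \frac{1}{12548} \approx -7.9694 \cdot 10^{-5}$)
$\left(\frac{1}{-41745} + p\right) \left(45711 - 50024\right) = \left(\frac{1}{-41745} - \frac{1}{12548}\right) \left(45711 - 50024\right) = \left(- \frac{1}{41745} - \frac{1}{12548}\right) \left(-4313\right) = \left(- \frac{54293}{523816260}\right) \left(-4313\right) = \frac{234165709}{523816260}$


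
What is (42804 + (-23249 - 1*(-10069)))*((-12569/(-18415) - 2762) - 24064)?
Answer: -14633907058904/18415 ≈ -7.9467e+8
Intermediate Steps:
(42804 + (-23249 - 1*(-10069)))*((-12569/(-18415) - 2762) - 24064) = (42804 + (-23249 + 10069))*((-12569*(-1/18415) - 2762) - 24064) = (42804 - 13180)*((12569/18415 - 2762) - 24064) = 29624*(-50849661/18415 - 24064) = 29624*(-493988221/18415) = -14633907058904/18415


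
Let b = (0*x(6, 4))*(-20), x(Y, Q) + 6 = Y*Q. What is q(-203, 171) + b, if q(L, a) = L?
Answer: -203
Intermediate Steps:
x(Y, Q) = -6 + Q*Y (x(Y, Q) = -6 + Y*Q = -6 + Q*Y)
b = 0 (b = (0*(-6 + 4*6))*(-20) = (0*(-6 + 24))*(-20) = (0*18)*(-20) = 0*(-20) = 0)
q(-203, 171) + b = -203 + 0 = -203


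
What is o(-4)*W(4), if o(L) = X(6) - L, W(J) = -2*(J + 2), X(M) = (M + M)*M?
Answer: -912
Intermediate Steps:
X(M) = 2*M² (X(M) = (2*M)*M = 2*M²)
W(J) = -4 - 2*J (W(J) = -2*(2 + J) = -4 - 2*J)
o(L) = 72 - L (o(L) = 2*6² - L = 2*36 - L = 72 - L)
o(-4)*W(4) = (72 - 1*(-4))*(-4 - 2*4) = (72 + 4)*(-4 - 8) = 76*(-12) = -912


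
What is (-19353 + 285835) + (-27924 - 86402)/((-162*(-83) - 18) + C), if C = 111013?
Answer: 33161172236/124441 ≈ 2.6648e+5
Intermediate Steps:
(-19353 + 285835) + (-27924 - 86402)/((-162*(-83) - 18) + C) = (-19353 + 285835) + (-27924 - 86402)/((-162*(-83) - 18) + 111013) = 266482 - 114326/((13446 - 18) + 111013) = 266482 - 114326/(13428 + 111013) = 266482 - 114326/124441 = 33161172236/124441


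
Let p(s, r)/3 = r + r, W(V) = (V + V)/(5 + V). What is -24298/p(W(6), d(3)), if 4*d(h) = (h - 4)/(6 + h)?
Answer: 145788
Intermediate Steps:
d(h) = (-4 + h)/(4*(6 + h)) (d(h) = ((h - 4)/(6 + h))/4 = ((-4 + h)/(6 + h))/4 = (-4 + h)/(4*(6 + h)))
W(V) = 2*V/(5 + V) (W(V) = (2*V)/(5 + V) = 2*V/(5 + V))
p(s, r) = 6*r (p(s, r) = 3*(r + r) = 3*(2*r) = 6*r)
-24298/p(W(6), d(3)) = -24298*2*(6 + 3)/(3*(-4 + 3)) = -24298/(6*((¼)*(-1)/9)) = -24298/(6*((¼)*(⅑)*(-1))) = -24298/(6*(-1/36)) = -24298/(-⅙) = -24298*(-6) = 145788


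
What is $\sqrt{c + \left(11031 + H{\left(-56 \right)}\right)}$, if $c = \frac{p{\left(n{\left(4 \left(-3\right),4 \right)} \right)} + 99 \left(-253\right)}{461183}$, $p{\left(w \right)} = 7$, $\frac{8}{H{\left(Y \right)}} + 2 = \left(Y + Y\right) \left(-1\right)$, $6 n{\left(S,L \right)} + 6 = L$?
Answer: $\frac{\sqrt{7097208588172125555}}{25365065} \approx 105.03$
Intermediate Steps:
$n{\left(S,L \right)} = -1 + \frac{L}{6}$
$H{\left(Y \right)} = \frac{8}{-2 - 2 Y}$ ($H{\left(Y \right)} = \frac{8}{-2 + \left(Y + Y\right) \left(-1\right)} = \frac{8}{-2 + 2 Y \left(-1\right)} = \frac{8}{-2 - 2 Y}$)
$c = - \frac{25040}{461183}$ ($c = \frac{7 + 99 \left(-253\right)}{461183} = \left(7 - 25047\right) \frac{1}{461183} = \left(-25040\right) \frac{1}{461183} = - \frac{25040}{461183} \approx -0.054295$)
$\sqrt{c + \left(11031 + H{\left(-56 \right)}\right)} = \sqrt{- \frac{25040}{461183} + \left(11031 - \frac{4}{1 - 56}\right)} = \sqrt{- \frac{25040}{461183} + \left(11031 - \frac{4}{-55}\right)} = \sqrt{- \frac{25040}{461183} + \left(11031 - - \frac{4}{55}\right)} = \sqrt{- \frac{25040}{461183} + \left(11031 + \frac{4}{55}\right)} = \sqrt{- \frac{25040}{461183} + \frac{606709}{55}} = \sqrt{\frac{279802499547}{25365065}} = \frac{\sqrt{7097208588172125555}}{25365065}$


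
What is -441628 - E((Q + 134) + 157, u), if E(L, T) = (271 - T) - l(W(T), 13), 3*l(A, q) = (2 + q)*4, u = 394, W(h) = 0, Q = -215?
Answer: -441485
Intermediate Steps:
l(A, q) = 8/3 + 4*q/3 (l(A, q) = ((2 + q)*4)/3 = (8 + 4*q)/3 = 8/3 + 4*q/3)
E(L, T) = 251 - T (E(L, T) = (271 - T) - (8/3 + (4/3)*13) = (271 - T) - (8/3 + 52/3) = (271 - T) - 1*20 = (271 - T) - 20 = 251 - T)
-441628 - E((Q + 134) + 157, u) = -441628 - (251 - 1*394) = -441628 - (251 - 394) = -441628 - 1*(-143) = -441628 + 143 = -441485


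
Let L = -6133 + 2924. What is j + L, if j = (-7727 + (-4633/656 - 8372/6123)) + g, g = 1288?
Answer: -72770855/7536 ≈ -9656.4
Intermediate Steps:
L = -3209
j = -48587831/7536 (j = (-7727 + (-4633/656 - 8372/6123)) + 1288 = (-7727 + (-4633*1/656 - 8372*1/6123)) + 1288 = (-7727 + (-113/16 - 644/471)) + 1288 = (-7727 - 63527/7536) + 1288 = -58294199/7536 + 1288 = -48587831/7536 ≈ -6447.4)
j + L = -48587831/7536 - 3209 = -72770855/7536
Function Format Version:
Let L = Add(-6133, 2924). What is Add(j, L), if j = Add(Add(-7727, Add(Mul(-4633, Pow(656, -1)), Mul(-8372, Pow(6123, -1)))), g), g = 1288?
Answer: Rational(-72770855, 7536) ≈ -9656.4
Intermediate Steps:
L = -3209
j = Rational(-48587831, 7536) (j = Add(Add(-7727, Add(Mul(-4633, Pow(656, -1)), Mul(-8372, Pow(6123, -1)))), 1288) = Add(Add(-7727, Add(Mul(-4633, Rational(1, 656)), Mul(-8372, Rational(1, 6123)))), 1288) = Add(Add(-7727, Add(Rational(-113, 16), Rational(-644, 471))), 1288) = Add(Add(-7727, Rational(-63527, 7536)), 1288) = Add(Rational(-58294199, 7536), 1288) = Rational(-48587831, 7536) ≈ -6447.4)
Add(j, L) = Add(Rational(-48587831, 7536), -3209) = Rational(-72770855, 7536)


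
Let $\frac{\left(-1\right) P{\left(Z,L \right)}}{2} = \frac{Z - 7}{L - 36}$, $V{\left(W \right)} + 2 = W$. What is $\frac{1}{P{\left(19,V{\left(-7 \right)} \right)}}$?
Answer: $\frac{15}{8} \approx 1.875$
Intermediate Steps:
$V{\left(W \right)} = -2 + W$
$P{\left(Z,L \right)} = - \frac{2 \left(-7 + Z\right)}{-36 + L}$ ($P{\left(Z,L \right)} = - 2 \frac{Z - 7}{L - 36} = - 2 \frac{-7 + Z}{-36 + L} = - \frac{2 \left(-7 + Z\right)}{-36 + L}$)
$\frac{1}{P{\left(19,V{\left(-7 \right)} \right)}} = \frac{1}{2 \frac{1}{-36 - 9} \left(7 - 19\right)} = \frac{1}{2 \frac{1}{-45} \left(-12\right)} = \frac{1}{2 \left(- \frac{1}{45}\right) \left(-12\right)} = \frac{1}{\frac{8}{15}} = \frac{15}{8}$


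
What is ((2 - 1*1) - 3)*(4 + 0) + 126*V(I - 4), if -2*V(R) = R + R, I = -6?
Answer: 1252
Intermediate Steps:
V(R) = -R (V(R) = -(R + R)/2 = -R)
((2 - 1*1) - 3)*(4 + 0) + 126*V(I - 4) = ((2 - 1*1) - 3)*(4 + 0) + 126*(-(-6 - 4)) = ((2 - 1) - 3)*4 + 126*(-1*(-10)) = (1 - 3)*4 + 126*10 = -2*4 + 1260 = -8 + 1260 = 1252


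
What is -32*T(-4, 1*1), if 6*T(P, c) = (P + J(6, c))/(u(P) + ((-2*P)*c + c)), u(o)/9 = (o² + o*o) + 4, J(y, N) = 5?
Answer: -16/999 ≈ -0.016016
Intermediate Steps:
u(o) = 36 + 18*o² (u(o) = 9*((o² + o*o) + 4) = 9*((o² + o²) + 4) = 9*(2*o² + 4) = 9*(4 + 2*o²) = 36 + 18*o²)
T(P, c) = (5 + P)/(6*(36 + c + 18*P² - 2*P*c)) (T(P, c) = ((P + 5)/((36 + 18*P²) + ((-2*P)*c + c)))/6 = ((5 + P)/((36 + 18*P²) + (-2*P*c + c)))/6 = ((5 + P)/((36 + 18*P²) + (c - 2*P*c)))/6 = ((5 + P)/(36 + c + 18*P² - 2*P*c))/6 = (5 + P)/(6*(36 + c + 18*P² - 2*P*c)))
-32*T(-4, 1*1) = -16*(5 - 4)/(3*(36 + 1*1 + 18*(-4)² - 2*(-4)*1*1)) = -16/(3*(36 + 1 + 18*16 - 2*(-4)*1)) = -16/(3*(36 + 1 + 288 + 8)) = -16/(3*333) = -32*1/1998 = -16/999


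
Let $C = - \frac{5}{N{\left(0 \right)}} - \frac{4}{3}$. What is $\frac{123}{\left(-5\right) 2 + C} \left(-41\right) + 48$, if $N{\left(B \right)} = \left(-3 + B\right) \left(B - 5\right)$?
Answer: $\frac{16809}{35} \approx 480.26$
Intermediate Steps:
$N{\left(B \right)} = \left(-5 + B\right) \left(-3 + B\right)$ ($N{\left(B \right)} = \left(-3 + B\right) \left(-5 + B\right) = \left(-5 + B\right) \left(-3 + B\right)$)
$C = - \frac{5}{3}$ ($C = - \frac{5}{15 + 0^{2} - 0} - \frac{4}{3} = - \frac{5}{15 + 0 + 0} - \frac{4}{3} = - \frac{5}{15} - \frac{4}{3} = \left(-5\right) \frac{1}{15} - \frac{4}{3} = - \frac{1}{3} - \frac{4}{3} = - \frac{5}{3} \approx -1.6667$)
$\frac{123}{\left(-5\right) 2 + C} \left(-41\right) + 48 = \frac{123}{\left(-5\right) 2 - \frac{5}{3}} \left(-41\right) + 48 = \frac{123}{-10 - \frac{5}{3}} \left(-41\right) + 48 = \frac{123}{- \frac{35}{3}} \left(-41\right) + 48 = 123 \left(- \frac{3}{35}\right) \left(-41\right) + 48 = \left(- \frac{369}{35}\right) \left(-41\right) + 48 = \frac{15129}{35} + 48 = \frac{16809}{35}$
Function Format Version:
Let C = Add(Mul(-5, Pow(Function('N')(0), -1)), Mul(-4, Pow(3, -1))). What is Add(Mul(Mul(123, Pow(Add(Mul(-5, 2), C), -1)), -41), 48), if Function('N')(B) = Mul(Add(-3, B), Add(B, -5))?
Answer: Rational(16809, 35) ≈ 480.26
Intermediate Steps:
Function('N')(B) = Mul(Add(-5, B), Add(-3, B)) (Function('N')(B) = Mul(Add(-3, B), Add(-5, B)) = Mul(Add(-5, B), Add(-3, B)))
C = Rational(-5, 3) (C = Add(Mul(-5, Pow(Add(15, Pow(0, 2), Mul(-8, 0)), -1)), Mul(-4, Pow(3, -1))) = Add(Mul(-5, Pow(Add(15, 0, 0), -1)), Mul(-4, Rational(1, 3))) = Add(Mul(-5, Pow(15, -1)), Rational(-4, 3)) = Add(Mul(-5, Rational(1, 15)), Rational(-4, 3)) = Add(Rational(-1, 3), Rational(-4, 3)) = Rational(-5, 3) ≈ -1.6667)
Add(Mul(Mul(123, Pow(Add(Mul(-5, 2), C), -1)), -41), 48) = Add(Mul(Mul(123, Pow(Add(Mul(-5, 2), Rational(-5, 3)), -1)), -41), 48) = Add(Mul(Mul(123, Pow(Add(-10, Rational(-5, 3)), -1)), -41), 48) = Add(Mul(Mul(123, Pow(Rational(-35, 3), -1)), -41), 48) = Add(Mul(Mul(123, Rational(-3, 35)), -41), 48) = Add(Mul(Rational(-369, 35), -41), 48) = Add(Rational(15129, 35), 48) = Rational(16809, 35)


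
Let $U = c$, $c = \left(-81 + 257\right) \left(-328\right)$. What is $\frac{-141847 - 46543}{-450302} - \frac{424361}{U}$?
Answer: $\frac{100982992471}{12997516928} \approx 7.7694$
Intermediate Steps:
$c = -57728$ ($c = 176 \left(-328\right) = -57728$)
$U = -57728$
$\frac{-141847 - 46543}{-450302} - \frac{424361}{U} = \frac{-141847 - 46543}{-450302} - \frac{424361}{-57728} = \left(-188390\right) \left(- \frac{1}{450302}\right) - - \frac{424361}{57728} = \frac{94195}{225151} + \frac{424361}{57728} = \frac{100982992471}{12997516928}$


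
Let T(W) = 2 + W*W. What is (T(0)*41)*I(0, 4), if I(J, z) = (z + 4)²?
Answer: 5248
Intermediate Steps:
I(J, z) = (4 + z)²
T(W) = 2 + W²
(T(0)*41)*I(0, 4) = ((2 + 0²)*41)*(4 + 4)² = ((2 + 0)*41)*8² = (2*41)*64 = 82*64 = 5248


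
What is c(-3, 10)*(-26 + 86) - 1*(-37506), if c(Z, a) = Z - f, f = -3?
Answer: 37506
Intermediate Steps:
c(Z, a) = 3 + Z (c(Z, a) = Z - 1*(-3) = Z + 3 = 3 + Z)
c(-3, 10)*(-26 + 86) - 1*(-37506) = (3 - 3)*(-26 + 86) - 1*(-37506) = 0*60 + 37506 = 0 + 37506 = 37506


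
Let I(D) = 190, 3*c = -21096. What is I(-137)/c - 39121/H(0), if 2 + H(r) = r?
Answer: 68774623/3516 ≈ 19560.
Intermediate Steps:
c = -7032 (c = (1/3)*(-21096) = -7032)
H(r) = -2 + r
I(-137)/c - 39121/H(0) = 190/(-7032) - 39121/(-2 + 0) = 190*(-1/7032) - 39121/(-2) = -95/3516 - 39121*(-1/2) = -95/3516 + 39121/2 = 68774623/3516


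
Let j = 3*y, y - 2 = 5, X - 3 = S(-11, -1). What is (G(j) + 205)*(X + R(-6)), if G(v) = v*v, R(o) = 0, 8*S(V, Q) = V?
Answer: 4199/4 ≈ 1049.8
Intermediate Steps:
S(V, Q) = V/8
X = 13/8 (X = 3 + (1/8)*(-11) = 3 - 11/8 = 13/8 ≈ 1.6250)
y = 7 (y = 2 + 5 = 7)
j = 21 (j = 3*7 = 21)
G(v) = v**2
(G(j) + 205)*(X + R(-6)) = (21**2 + 205)*(13/8 + 0) = (441 + 205)*(13/8) = 646*(13/8) = 4199/4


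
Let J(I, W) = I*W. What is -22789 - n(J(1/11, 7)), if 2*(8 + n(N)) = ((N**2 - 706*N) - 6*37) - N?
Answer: -2715875/121 ≈ -22445.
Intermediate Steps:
n(N) = -119 + N**2/2 - 707*N/2 (n(N) = -8 + (((N**2 - 706*N) - 6*37) - N)/2 = -8 + (((N**2 - 706*N) - 222) - N)/2 = -8 + ((-222 + N**2 - 706*N) - N)/2 = -8 + (-222 + N**2 - 707*N)/2 = -8 + (-111 + N**2/2 - 707*N/2) = -119 + N**2/2 - 707*N/2)
-22789 - n(J(1/11, 7)) = -22789 - (-119 + (7/11)**2/2 - 707*7/(2*11)) = -22789 - (-119 + ((1/11)*7)**2/2 - 707*7/22) = -22789 - (-119 + (7/11)**2/2 - 707/2*7/11) = -22789 - (-119 + (1/2)*(49/121) - 4949/22) = -22789 - (-119 + 49/242 - 4949/22) = -22789 - 1*(-41594/121) = -22789 + 41594/121 = -2715875/121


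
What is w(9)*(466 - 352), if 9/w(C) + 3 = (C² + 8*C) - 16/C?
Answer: 4617/667 ≈ 6.9220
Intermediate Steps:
w(C) = 9/(-3 + C² - 16/C + 8*C) (w(C) = 9/(-3 + ((C² + 8*C) - 16/C)) = 9/(-3 + (C² - 16/C + 8*C)) = 9/(-3 + C² - 16/C + 8*C))
w(9)*(466 - 352) = (9*9/(-16 + 9³ - 3*9 + 8*9²))*(466 - 352) = (9*9/(-16 + 729 - 27 + 8*81))*114 = (9*9/(-16 + 729 - 27 + 648))*114 = (9*9/1334)*114 = (9*9*(1/1334))*114 = (81/1334)*114 = 4617/667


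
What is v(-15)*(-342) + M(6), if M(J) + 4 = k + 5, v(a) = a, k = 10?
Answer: 5141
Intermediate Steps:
M(J) = 11 (M(J) = -4 + (10 + 5) = -4 + 15 = 11)
v(-15)*(-342) + M(6) = -15*(-342) + 11 = 5130 + 11 = 5141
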